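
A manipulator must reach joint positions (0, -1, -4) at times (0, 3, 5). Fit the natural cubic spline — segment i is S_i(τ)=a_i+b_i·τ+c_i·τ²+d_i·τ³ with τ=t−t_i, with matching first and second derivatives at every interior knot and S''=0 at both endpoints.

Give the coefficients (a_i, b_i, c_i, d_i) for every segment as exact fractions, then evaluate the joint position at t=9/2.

Δ: Δ0=-1/3, Δ1=-3/2
row 1: diag=10, rhs=-7; c'=1/5, d'=-7/10
back: M1=-7/10
M: M0=0, M1=-7/10, M2=0
seg 0: a=0, c=M0/2=0, d=(M1−M0)/(6·3)=-7/180, b=Δ0−h0·(2M0+M1)/6=1/60
seg 1: a=-1, c=M1/2=-7/20, d=(M2−M1)/(6·2)=7/120, b=Δ1−h1·(2M1+M2)/6=-31/30
t_q=9/2 → seg 1, τ=3/2; S=-1+-31/30·τ+-7/20·τ²+7/120·τ³=-201/64

  seg 0: a=0 b=1/60 c=0 d=-7/180
  seg 1: a=-1 b=-31/30 c=-7/20 d=7/120
S(9/2) = -201/64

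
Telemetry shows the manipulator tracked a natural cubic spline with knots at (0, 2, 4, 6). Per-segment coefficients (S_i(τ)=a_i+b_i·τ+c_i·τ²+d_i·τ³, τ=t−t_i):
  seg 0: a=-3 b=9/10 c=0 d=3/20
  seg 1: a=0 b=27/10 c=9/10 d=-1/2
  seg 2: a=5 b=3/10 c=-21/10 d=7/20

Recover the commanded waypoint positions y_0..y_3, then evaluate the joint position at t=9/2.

y_0=-3 y_1=0 y_2=5 y_3=0
S(9/2) = 747/160

y_0 = S_0(0) = a_0 = -3
y_1 = S_1(0) = a_1 = 0
y_2 = S_2(0) = a_2 = 5
y_3 = S_2(2) = 0
t_q=9/2 is in segment 2 (τ=1/2); S_2(τ)=747/160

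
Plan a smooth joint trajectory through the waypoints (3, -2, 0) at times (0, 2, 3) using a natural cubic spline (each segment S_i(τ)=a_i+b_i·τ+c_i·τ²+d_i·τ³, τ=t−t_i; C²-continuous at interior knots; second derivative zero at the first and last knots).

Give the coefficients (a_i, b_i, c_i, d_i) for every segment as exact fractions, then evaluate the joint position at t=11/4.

  seg 0: a=3 b=-4 c=0 d=3/8
  seg 1: a=-2 b=1/2 c=9/4 d=-3/4
S(11/4) = -173/256

Δ: Δ0=-5/2, Δ1=2
row 1: diag=6, rhs=27; c'=1/6, d'=9/2
back: M1=9/2
M: M0=0, M1=9/2, M2=0
seg 0: a=3, c=M0/2=0, d=(M1−M0)/(6·2)=3/8, b=Δ0−h0·(2M0+M1)/6=-4
seg 1: a=-2, c=M1/2=9/4, d=(M2−M1)/(6·1)=-3/4, b=Δ1−h1·(2M1+M2)/6=1/2
t_q=11/4 → seg 1, τ=3/4; S=-2+1/2·τ+9/4·τ²+-3/4·τ³=-173/256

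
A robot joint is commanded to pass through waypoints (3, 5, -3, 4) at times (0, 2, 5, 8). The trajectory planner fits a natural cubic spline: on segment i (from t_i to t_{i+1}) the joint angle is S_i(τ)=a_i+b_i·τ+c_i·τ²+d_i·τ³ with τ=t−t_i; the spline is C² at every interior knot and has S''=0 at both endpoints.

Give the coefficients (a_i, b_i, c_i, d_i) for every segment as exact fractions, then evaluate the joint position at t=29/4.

  seg 0: a=3 b=229/111 c=0 d=-59/222
  seg 1: a=5 b=-125/111 c=-59/37 d=40/111
  seg 2: a=-3 b=-107/111 c=61/37 d=-61/333
S(29/4) = 2583/2368

Δ: Δ0=1, Δ1=-8/3, Δ2=7/3
row 1: diag=10, rhs=-22; c'=3/10, d'=-11/5
row 2: denom=12−3·3/10=111/10; d'=(30−3·-11/5)/(111/10)=122/37
back: M2=122/37
back: M1=-11/5−3/10·122/37=-118/37
M: M0=0, M1=-118/37, M2=122/37, M3=0
seg 0: a=3, c=M0/2=0, d=(M1−M0)/(6·2)=-59/222, b=Δ0−h0·(2M0+M1)/6=229/111
seg 1: a=5, c=M1/2=-59/37, d=(M2−M1)/(6·3)=40/111, b=Δ1−h1·(2M1+M2)/6=-125/111
seg 2: a=-3, c=M2/2=61/37, d=(M3−M2)/(6·3)=-61/333, b=Δ2−h2·(2M2+M3)/6=-107/111
t_q=29/4 → seg 2, τ=9/4; S=-3+-107/111·τ+61/37·τ²+-61/333·τ³=2583/2368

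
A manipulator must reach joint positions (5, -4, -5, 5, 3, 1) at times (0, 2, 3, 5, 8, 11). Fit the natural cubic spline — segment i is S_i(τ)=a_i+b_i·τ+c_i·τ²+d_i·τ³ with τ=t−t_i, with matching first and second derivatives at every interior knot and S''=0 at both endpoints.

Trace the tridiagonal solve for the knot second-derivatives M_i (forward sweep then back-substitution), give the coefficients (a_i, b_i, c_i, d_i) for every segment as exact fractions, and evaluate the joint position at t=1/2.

  seg 0: a=5 b=-37817/7194 c=0 d=1361/7194
  seg 1: a=-4 b=-21485/7194 c=1361/1199 d=6125/7194
  seg 2: a=-5 b=601/327 c=8847/2398 d=-15167/14388
  seg 3: a=5 b=14192/3597 c=-3160/1199 d=3950/10791
  seg 4: a=3 b=-7138/3597 c=790/1199 d=-790/10791
S(1/2) = 45951/19184

Δ: Δ0=-9/2, Δ1=-1, Δ2=5, Δ3=-2/3, Δ4=-2/3
row 1: diag=6, rhs=21; c'=1/6, d'=7/2
row 2: denom=6−1·1/6=35/6; d'=(36−1·7/2)/(35/6)=39/7
row 3: denom=10−2·12/35=326/35; d'=(-34−2·39/7)/(326/35)=-790/163
row 4: denom=12−3·105/326=3597/326; d'=(0−3·-790/163)/(3597/326)=1580/1199
back: M4=1580/1199
back: M3=-790/163−105/326·1580/1199=-6320/1199
back: M2=39/7−12/35·-6320/1199=8847/1199
back: M1=7/2−1/6·8847/1199=2722/1199
M: M0=0, M1=2722/1199, M2=8847/1199, M3=-6320/1199, M4=1580/1199, M5=0
seg 0: a=5, c=M0/2=0, d=(M1−M0)/(6·2)=1361/7194, b=Δ0−h0·(2M0+M1)/6=-37817/7194
seg 1: a=-4, c=M1/2=1361/1199, d=(M2−M1)/(6·1)=6125/7194, b=Δ1−h1·(2M1+M2)/6=-21485/7194
seg 2: a=-5, c=M2/2=8847/2398, d=(M3−M2)/(6·2)=-15167/14388, b=Δ2−h2·(2M2+M3)/6=601/327
seg 3: a=5, c=M3/2=-3160/1199, d=(M4−M3)/(6·3)=3950/10791, b=Δ3−h3·(2M3+M4)/6=14192/3597
seg 4: a=3, c=M4/2=790/1199, d=(M5−M4)/(6·3)=-790/10791, b=Δ4−h4·(2M4+M5)/6=-7138/3597
t_q=1/2 → seg 0, τ=1/2; S=5+-37817/7194·τ+0·τ²+1361/7194·τ³=45951/19184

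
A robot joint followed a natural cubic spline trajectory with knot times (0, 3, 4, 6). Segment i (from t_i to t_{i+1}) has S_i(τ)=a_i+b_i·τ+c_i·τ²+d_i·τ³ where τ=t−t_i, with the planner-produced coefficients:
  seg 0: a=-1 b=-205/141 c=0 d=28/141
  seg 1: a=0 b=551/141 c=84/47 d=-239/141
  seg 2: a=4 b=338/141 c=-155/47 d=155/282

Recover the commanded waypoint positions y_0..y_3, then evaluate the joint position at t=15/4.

y_0=-1 y_1=0 y_2=4 y_3=0
S(15/4) = 9689/3008

y_0 = S_0(0) = a_0 = -1
y_1 = S_1(0) = a_1 = 0
y_2 = S_2(0) = a_2 = 4
y_3 = S_2(2) = 0
t_q=15/4 is in segment 1 (τ=3/4); S_1(τ)=9689/3008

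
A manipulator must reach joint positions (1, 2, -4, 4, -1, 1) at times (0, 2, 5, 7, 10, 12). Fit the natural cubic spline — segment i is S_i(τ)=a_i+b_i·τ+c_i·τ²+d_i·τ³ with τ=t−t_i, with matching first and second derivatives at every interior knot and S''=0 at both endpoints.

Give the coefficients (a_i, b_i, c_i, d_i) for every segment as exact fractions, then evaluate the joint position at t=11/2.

  seg 0: a=1 b=24685/15762 c=0 d=-4201/15762
  seg 1: a=2 b=-25727/15762 c=-4201/2627 d=69821/141858
  seg 2: a=-4 b=16250/7881 c=44615/15762 d=-793/852
  seg 3: a=4 b=5819/2627 c=-21704/7881 d=34520/70929
  seg 4: a=-1 b=-3069/2627 c=4272/2627 d=-712/2627
S(11/2) = -199883/84064

Δ: Δ0=1/2, Δ1=-2, Δ2=4, Δ3=-5/3, Δ4=1
row 1: diag=10, rhs=-15; c'=3/10, d'=-3/2
row 2: denom=10−3·3/10=91/10; d'=(36−3·-3/2)/(91/10)=405/91
row 3: denom=10−2·20/91=870/91; d'=(-34−2·405/91)/(870/91)=-1952/435
row 4: denom=10−3·91/290=2627/290; d'=(16−3·-1952/435)/(2627/290)=8544/2627
back: M4=8544/2627
back: M3=-1952/435−91/290·8544/2627=-43408/7881
back: M2=405/91−20/91·-43408/7881=44615/7881
back: M1=-3/2−3/10·44615/7881=-8402/2627
M: M0=0, M1=-8402/2627, M2=44615/7881, M3=-43408/7881, M4=8544/2627, M5=0
seg 0: a=1, c=M0/2=0, d=(M1−M0)/(6·2)=-4201/15762, b=Δ0−h0·(2M0+M1)/6=24685/15762
seg 1: a=2, c=M1/2=-4201/2627, d=(M2−M1)/(6·3)=69821/141858, b=Δ1−h1·(2M1+M2)/6=-25727/15762
seg 2: a=-4, c=M2/2=44615/15762, d=(M3−M2)/(6·2)=-793/852, b=Δ2−h2·(2M2+M3)/6=16250/7881
seg 3: a=4, c=M3/2=-21704/7881, d=(M4−M3)/(6·3)=34520/70929, b=Δ3−h3·(2M3+M4)/6=5819/2627
seg 4: a=-1, c=M4/2=4272/2627, d=(M5−M4)/(6·2)=-712/2627, b=Δ4−h4·(2M4+M5)/6=-3069/2627
t_q=11/2 → seg 2, τ=1/2; S=-4+16250/7881·τ+44615/15762·τ²+-793/852·τ³=-199883/84064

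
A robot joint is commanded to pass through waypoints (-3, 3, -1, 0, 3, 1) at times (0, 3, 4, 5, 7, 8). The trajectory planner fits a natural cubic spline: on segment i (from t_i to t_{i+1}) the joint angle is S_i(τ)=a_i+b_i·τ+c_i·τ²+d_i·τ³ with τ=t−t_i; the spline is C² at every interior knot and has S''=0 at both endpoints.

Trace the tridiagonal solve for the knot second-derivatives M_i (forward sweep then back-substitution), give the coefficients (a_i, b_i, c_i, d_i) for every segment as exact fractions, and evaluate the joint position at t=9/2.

Δ: Δ0=2, Δ1=-4, Δ2=1, Δ3=3/2, Δ4=-2
row 1: diag=8, rhs=-36; c'=1/8, d'=-9/2
row 2: denom=4−1·1/8=31/8; d'=(30−1·-9/2)/(31/8)=276/31
row 3: denom=6−1·8/31=178/31; d'=(3−1·276/31)/(178/31)=-183/178
row 4: denom=6−2·31/89=472/89; d'=(-21−2·-183/178)/(472/89)=-843/236
back: M4=-843/236
back: M3=-183/178−31/89·-843/236=51/236
back: M2=276/31−8/31·51/236=522/59
back: M1=-9/2−1/8·522/59=-1323/236
M: M0=0, M1=-1323/236, M2=522/59, M3=51/236, M4=-843/236, M5=0
seg 0: a=-3, c=M0/2=0, d=(M1−M0)/(6·3)=-147/472, b=Δ0−h0·(2M0+M1)/6=2267/472
seg 1: a=3, c=M1/2=-1323/472, d=(M2−M1)/(6·1)=1137/472, b=Δ1−h1·(2M1+M2)/6=-851/236
seg 2: a=-1, c=M2/2=261/59, d=(M3−M2)/(6·1)=-679/472, b=Δ2−h2·(2M2+M3)/6=-937/472
seg 3: a=0, c=M3/2=51/472, d=(M4−M3)/(6·2)=-149/472, b=Δ3−h3·(2M3+M4)/6=601/236
seg 4: a=3, c=M4/2=-843/472, d=(M5−M4)/(6·1)=281/472, b=Δ4−h4·(2M4+M5)/6=-191/236
t_q=9/2 → seg 2, τ=1/2; S=-1+-937/472·τ+261/59·τ²+-679/472·τ³=-4027/3776

  seg 0: a=-3 b=2267/472 c=0 d=-147/472
  seg 1: a=3 b=-851/236 c=-1323/472 d=1137/472
  seg 2: a=-1 b=-937/472 c=261/59 d=-679/472
  seg 3: a=0 b=601/236 c=51/472 d=-149/472
  seg 4: a=3 b=-191/236 c=-843/472 d=281/472
S(9/2) = -4027/3776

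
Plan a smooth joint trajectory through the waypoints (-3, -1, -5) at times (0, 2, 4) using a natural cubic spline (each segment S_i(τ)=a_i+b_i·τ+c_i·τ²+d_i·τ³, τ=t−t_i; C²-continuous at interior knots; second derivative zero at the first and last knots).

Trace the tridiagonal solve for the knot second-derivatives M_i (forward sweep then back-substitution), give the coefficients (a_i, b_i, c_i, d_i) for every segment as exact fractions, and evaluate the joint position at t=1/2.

Δ: Δ0=1, Δ1=-2
row 1: diag=8, rhs=-18; c'=1/4, d'=-9/4
back: M1=-9/4
M: M0=0, M1=-9/4, M2=0
seg 0: a=-3, c=M0/2=0, d=(M1−M0)/(6·2)=-3/16, b=Δ0−h0·(2M0+M1)/6=7/4
seg 1: a=-1, c=M1/2=-9/8, d=(M2−M1)/(6·2)=3/16, b=Δ1−h1·(2M1+M2)/6=-1/2
t_q=1/2 → seg 0, τ=1/2; S=-3+7/4·τ+0·τ²+-3/16·τ³=-275/128

  seg 0: a=-3 b=7/4 c=0 d=-3/16
  seg 1: a=-1 b=-1/2 c=-9/8 d=3/16
S(1/2) = -275/128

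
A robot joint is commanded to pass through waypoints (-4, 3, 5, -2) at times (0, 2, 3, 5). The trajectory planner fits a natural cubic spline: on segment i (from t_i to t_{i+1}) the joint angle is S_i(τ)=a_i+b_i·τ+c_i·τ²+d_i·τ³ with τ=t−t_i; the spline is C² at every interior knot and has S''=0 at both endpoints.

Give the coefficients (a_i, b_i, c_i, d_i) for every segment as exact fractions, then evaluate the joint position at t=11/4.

Δ: Δ0=7/2, Δ1=2, Δ2=-7/2
row 1: diag=6, rhs=-9; c'=1/6, d'=-3/2
row 2: denom=6−1·1/6=35/6; d'=(-33−1·-3/2)/(35/6)=-27/5
back: M2=-27/5
back: M1=-3/2−1/6·-27/5=-3/5
M: M0=0, M1=-3/5, M2=-27/5, M3=0
seg 0: a=-4, c=M0/2=0, d=(M1−M0)/(6·2)=-1/20, b=Δ0−h0·(2M0+M1)/6=37/10
seg 1: a=3, c=M1/2=-3/10, d=(M2−M1)/(6·1)=-4/5, b=Δ1−h1·(2M1+M2)/6=31/10
seg 2: a=5, c=M2/2=-27/10, d=(M3−M2)/(6·2)=9/20, b=Δ2−h2·(2M2+M3)/6=1/10
t_q=11/4 → seg 1, τ=3/4; S=3+31/10·τ+-3/10·τ²+-4/5·τ³=771/160

  seg 0: a=-4 b=37/10 c=0 d=-1/20
  seg 1: a=3 b=31/10 c=-3/10 d=-4/5
  seg 2: a=5 b=1/10 c=-27/10 d=9/20
S(11/4) = 771/160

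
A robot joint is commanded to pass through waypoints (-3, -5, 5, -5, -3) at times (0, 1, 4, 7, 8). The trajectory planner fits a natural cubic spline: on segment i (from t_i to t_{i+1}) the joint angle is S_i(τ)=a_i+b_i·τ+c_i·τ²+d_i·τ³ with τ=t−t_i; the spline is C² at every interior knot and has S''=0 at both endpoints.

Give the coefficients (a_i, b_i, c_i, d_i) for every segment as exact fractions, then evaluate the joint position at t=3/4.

  seg 0: a=-3 b=-40/13 c=0 d=14/13
  seg 1: a=-5 b=2/13 c=42/13 d=-254/351
  seg 2: a=5 b=0 c=-128/39 d=254/351
  seg 3: a=-5 b=-2/13 c=42/13 d=-14/13
S(3/4) = -2019/416

Δ: Δ0=-2, Δ1=10/3, Δ2=-10/3, Δ3=2
row 1: diag=8, rhs=32; c'=3/8, d'=4
row 2: denom=12−3·3/8=87/8; d'=(-40−3·4)/(87/8)=-416/87
row 3: denom=8−3·8/29=208/29; d'=(32−3·-416/87)/(208/29)=84/13
back: M3=84/13
back: M2=-416/87−8/29·84/13=-256/39
back: M1=4−3/8·-256/39=84/13
M: M0=0, M1=84/13, M2=-256/39, M3=84/13, M4=0
seg 0: a=-3, c=M0/2=0, d=(M1−M0)/(6·1)=14/13, b=Δ0−h0·(2M0+M1)/6=-40/13
seg 1: a=-5, c=M1/2=42/13, d=(M2−M1)/(6·3)=-254/351, b=Δ1−h1·(2M1+M2)/6=2/13
seg 2: a=5, c=M2/2=-128/39, d=(M3−M2)/(6·3)=254/351, b=Δ2−h2·(2M2+M3)/6=0
seg 3: a=-5, c=M3/2=42/13, d=(M4−M3)/(6·1)=-14/13, b=Δ3−h3·(2M3+M4)/6=-2/13
t_q=3/4 → seg 0, τ=3/4; S=-3+-40/13·τ+0·τ²+14/13·τ³=-2019/416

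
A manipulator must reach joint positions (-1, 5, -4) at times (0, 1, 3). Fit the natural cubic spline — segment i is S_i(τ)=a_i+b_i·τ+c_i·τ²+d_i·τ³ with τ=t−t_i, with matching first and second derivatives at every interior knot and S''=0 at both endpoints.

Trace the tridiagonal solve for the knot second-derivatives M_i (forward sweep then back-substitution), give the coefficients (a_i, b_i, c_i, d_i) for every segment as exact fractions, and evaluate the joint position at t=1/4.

Δ: Δ0=6, Δ1=-9/2
row 1: diag=6, rhs=-63; c'=1/3, d'=-21/2
back: M1=-21/2
M: M0=0, M1=-21/2, M2=0
seg 0: a=-1, c=M0/2=0, d=(M1−M0)/(6·1)=-7/4, b=Δ0−h0·(2M0+M1)/6=31/4
seg 1: a=5, c=M1/2=-21/4, d=(M2−M1)/(6·2)=7/8, b=Δ1−h1·(2M1+M2)/6=5/2
t_q=1/4 → seg 0, τ=1/4; S=-1+31/4·τ+0·τ²+-7/4·τ³=233/256

  seg 0: a=-1 b=31/4 c=0 d=-7/4
  seg 1: a=5 b=5/2 c=-21/4 d=7/8
S(1/4) = 233/256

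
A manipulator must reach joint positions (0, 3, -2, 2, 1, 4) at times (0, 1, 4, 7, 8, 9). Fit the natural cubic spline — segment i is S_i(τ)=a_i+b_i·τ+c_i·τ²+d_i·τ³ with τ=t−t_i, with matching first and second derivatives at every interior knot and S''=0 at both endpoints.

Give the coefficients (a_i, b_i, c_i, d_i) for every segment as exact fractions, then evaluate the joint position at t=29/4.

  seg 0: a=0 b=9194/2409 c=0 d=-1967/2409
  seg 1: a=3 b=3293/2409 c=-1967/803 d=35/73
  seg 2: a=-2 b=-928/2409 c=1498/803 d=-346/803
  seg 3: a=2 b=-1990/2409 c=-1616/803 d=4429/2409
  seg 4: a=1 b=1601/2409 c=2813/803 d=-2813/2409
S(29/4) = 87183/51392

Δ: Δ0=3, Δ1=-5/3, Δ2=4/3, Δ3=-1, Δ4=3
row 1: diag=8, rhs=-28; c'=3/8, d'=-7/2
row 2: denom=12−3·3/8=87/8; d'=(18−3·-7/2)/(87/8)=76/29
row 3: denom=8−3·8/29=208/29; d'=(-14−3·76/29)/(208/29)=-317/104
row 4: denom=4−1·29/208=803/208; d'=(24−1·-317/104)/(803/208)=5626/803
back: M4=5626/803
back: M3=-317/104−29/208·5626/803=-3232/803
back: M2=76/29−8/29·-3232/803=2996/803
back: M1=-7/2−3/8·2996/803=-3934/803
M: M0=0, M1=-3934/803, M2=2996/803, M3=-3232/803, M4=5626/803, M5=0
seg 0: a=0, c=M0/2=0, d=(M1−M0)/(6·1)=-1967/2409, b=Δ0−h0·(2M0+M1)/6=9194/2409
seg 1: a=3, c=M1/2=-1967/803, d=(M2−M1)/(6·3)=35/73, b=Δ1−h1·(2M1+M2)/6=3293/2409
seg 2: a=-2, c=M2/2=1498/803, d=(M3−M2)/(6·3)=-346/803, b=Δ2−h2·(2M2+M3)/6=-928/2409
seg 3: a=2, c=M3/2=-1616/803, d=(M4−M3)/(6·1)=4429/2409, b=Δ3−h3·(2M3+M4)/6=-1990/2409
seg 4: a=1, c=M4/2=2813/803, d=(M5−M4)/(6·1)=-2813/2409, b=Δ4−h4·(2M4+M5)/6=1601/2409
t_q=29/4 → seg 3, τ=1/4; S=2+-1990/2409·τ+-1616/803·τ²+4429/2409·τ³=87183/51392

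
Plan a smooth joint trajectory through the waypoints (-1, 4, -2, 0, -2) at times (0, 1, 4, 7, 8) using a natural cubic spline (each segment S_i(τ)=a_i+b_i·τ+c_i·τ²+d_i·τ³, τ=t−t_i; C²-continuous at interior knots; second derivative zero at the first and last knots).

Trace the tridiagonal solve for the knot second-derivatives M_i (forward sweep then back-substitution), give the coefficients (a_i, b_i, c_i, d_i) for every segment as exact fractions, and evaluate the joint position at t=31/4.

  seg 0: a=-1 b=3817/624 c=0 d=-697/624
  seg 1: a=4 b=863/312 c=-697/208 d=3299/5616
  seg 2: a=-2 b=-71/48 c=151/78 d=-2285/5616
  seg 3: a=0 b=-265/312 c=-359/208 d=359/624
S(31/4) = -18173/13312

Δ: Δ0=5, Δ1=-2, Δ2=2/3, Δ3=-2
row 1: diag=8, rhs=-42; c'=3/8, d'=-21/4
row 2: denom=12−3·3/8=87/8; d'=(16−3·-21/4)/(87/8)=254/87
row 3: denom=8−3·8/29=208/29; d'=(-16−3·254/87)/(208/29)=-359/104
back: M3=-359/104
back: M2=254/87−8/29·-359/104=151/39
back: M1=-21/4−3/8·151/39=-697/104
M: M0=0, M1=-697/104, M2=151/39, M3=-359/104, M4=0
seg 0: a=-1, c=M0/2=0, d=(M1−M0)/(6·1)=-697/624, b=Δ0−h0·(2M0+M1)/6=3817/624
seg 1: a=4, c=M1/2=-697/208, d=(M2−M1)/(6·3)=3299/5616, b=Δ1−h1·(2M1+M2)/6=863/312
seg 2: a=-2, c=M2/2=151/78, d=(M3−M2)/(6·3)=-2285/5616, b=Δ2−h2·(2M2+M3)/6=-71/48
seg 3: a=0, c=M3/2=-359/208, d=(M4−M3)/(6·1)=359/624, b=Δ3−h3·(2M3+M4)/6=-265/312
t_q=31/4 → seg 3, τ=3/4; S=0+-265/312·τ+-359/208·τ²+359/624·τ³=-18173/13312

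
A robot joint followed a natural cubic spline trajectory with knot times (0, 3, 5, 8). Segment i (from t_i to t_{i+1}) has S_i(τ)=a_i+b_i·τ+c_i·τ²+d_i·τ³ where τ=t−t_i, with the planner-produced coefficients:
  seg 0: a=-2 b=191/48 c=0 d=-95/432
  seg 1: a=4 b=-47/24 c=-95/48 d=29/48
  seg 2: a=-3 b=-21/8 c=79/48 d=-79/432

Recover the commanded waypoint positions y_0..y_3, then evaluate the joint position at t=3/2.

y_0=-2 y_1=4 y_2=-3 y_3=-1
S(3/2) = 413/128

y_0 = S_0(0) = a_0 = -2
y_1 = S_1(0) = a_1 = 4
y_2 = S_2(0) = a_2 = -3
y_3 = S_2(3) = -1
t_q=3/2 is in segment 0 (τ=3/2); S_0(τ)=413/128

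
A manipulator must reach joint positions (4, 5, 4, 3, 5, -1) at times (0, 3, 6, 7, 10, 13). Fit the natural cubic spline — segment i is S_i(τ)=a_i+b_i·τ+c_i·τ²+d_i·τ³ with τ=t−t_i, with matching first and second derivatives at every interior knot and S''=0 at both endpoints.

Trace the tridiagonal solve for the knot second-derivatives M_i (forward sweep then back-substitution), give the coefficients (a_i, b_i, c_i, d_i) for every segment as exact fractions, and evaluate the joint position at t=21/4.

  seg 0: a=4 b=31/75 c=0 d=-2/225
  seg 1: a=5 b=13/75 c=-2/25 d=-4/135
  seg 2: a=4 b=-83/75 c=-26/75 d=34/75
  seg 3: a=3 b=-11/25 c=76/75 d=-29/135
  seg 4: a=5 b=-4/25 c=-23/25 d=23/225
S(21/4) = 1859/400

Δ: Δ0=1/3, Δ1=-1/3, Δ2=-1, Δ3=2/3, Δ4=-2
row 1: diag=12, rhs=-4; c'=1/4, d'=-1/3
row 2: denom=8−3·1/4=29/4; d'=(-4−3·-1/3)/(29/4)=-12/29
row 3: denom=8−1·4/29=228/29; d'=(10−1·-12/29)/(228/29)=151/114
row 4: denom=12−3·29/76=825/76; d'=(-16−3·151/114)/(825/76)=-46/25
back: M4=-46/25
back: M3=151/114−29/76·-46/25=152/75
back: M2=-12/29−4/29·152/75=-52/75
back: M1=-1/3−1/4·-52/75=-4/25
M: M0=0, M1=-4/25, M2=-52/75, M3=152/75, M4=-46/25, M5=0
seg 0: a=4, c=M0/2=0, d=(M1−M0)/(6·3)=-2/225, b=Δ0−h0·(2M0+M1)/6=31/75
seg 1: a=5, c=M1/2=-2/25, d=(M2−M1)/(6·3)=-4/135, b=Δ1−h1·(2M1+M2)/6=13/75
seg 2: a=4, c=M2/2=-26/75, d=(M3−M2)/(6·1)=34/75, b=Δ2−h2·(2M2+M3)/6=-83/75
seg 3: a=3, c=M3/2=76/75, d=(M4−M3)/(6·3)=-29/135, b=Δ3−h3·(2M3+M4)/6=-11/25
seg 4: a=5, c=M4/2=-23/25, d=(M5−M4)/(6·3)=23/225, b=Δ4−h4·(2M4+M5)/6=-4/25
t_q=21/4 → seg 1, τ=9/4; S=5+13/75·τ+-2/25·τ²+-4/135·τ³=1859/400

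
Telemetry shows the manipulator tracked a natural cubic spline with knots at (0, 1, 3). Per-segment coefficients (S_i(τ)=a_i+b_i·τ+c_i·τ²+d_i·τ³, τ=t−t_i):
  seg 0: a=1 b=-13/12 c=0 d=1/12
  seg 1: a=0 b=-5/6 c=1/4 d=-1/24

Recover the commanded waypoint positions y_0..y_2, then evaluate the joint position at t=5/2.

y_0 = S_0(0) = a_0 = 1
y_1 = S_1(0) = a_1 = 0
y_2 = S_1(2) = -1
t_q=5/2 is in segment 1 (τ=3/2); S_1(τ)=-53/64

y_0=1 y_1=0 y_2=-1
S(5/2) = -53/64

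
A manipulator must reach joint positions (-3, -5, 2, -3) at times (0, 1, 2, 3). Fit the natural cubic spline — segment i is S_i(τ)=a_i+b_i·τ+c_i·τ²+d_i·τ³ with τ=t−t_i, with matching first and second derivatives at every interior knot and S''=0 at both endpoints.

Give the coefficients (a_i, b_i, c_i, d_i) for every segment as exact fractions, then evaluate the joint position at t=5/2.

Δ: Δ0=-2, Δ1=7, Δ2=-5
row 1: diag=4, rhs=54; c'=1/4, d'=27/2
row 2: denom=4−1·1/4=15/4; d'=(-72−1·27/2)/(15/4)=-114/5
back: M2=-114/5
back: M1=27/2−1/4·-114/5=96/5
M: M0=0, M1=96/5, M2=-114/5, M3=0
seg 0: a=-3, c=M0/2=0, d=(M1−M0)/(6·1)=16/5, b=Δ0−h0·(2M0+M1)/6=-26/5
seg 1: a=-5, c=M1/2=48/5, d=(M2−M1)/(6·1)=-7, b=Δ1−h1·(2M1+M2)/6=22/5
seg 2: a=2, c=M2/2=-57/5, d=(M3−M2)/(6·1)=19/5, b=Δ2−h2·(2M2+M3)/6=13/5
t_q=5/2 → seg 2, τ=1/2; S=2+13/5·τ+-57/5·τ²+19/5·τ³=37/40

  seg 0: a=-3 b=-26/5 c=0 d=16/5
  seg 1: a=-5 b=22/5 c=48/5 d=-7
  seg 2: a=2 b=13/5 c=-57/5 d=19/5
S(5/2) = 37/40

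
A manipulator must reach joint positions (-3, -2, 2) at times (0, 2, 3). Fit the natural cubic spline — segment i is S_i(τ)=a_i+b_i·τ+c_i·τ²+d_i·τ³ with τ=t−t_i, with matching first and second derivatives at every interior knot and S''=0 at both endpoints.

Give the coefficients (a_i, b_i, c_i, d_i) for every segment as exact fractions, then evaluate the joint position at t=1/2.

Δ: Δ0=1/2, Δ1=4
row 1: diag=6, rhs=21; c'=1/6, d'=7/2
back: M1=7/2
M: M0=0, M1=7/2, M2=0
seg 0: a=-3, c=M0/2=0, d=(M1−M0)/(6·2)=7/24, b=Δ0−h0·(2M0+M1)/6=-2/3
seg 1: a=-2, c=M1/2=7/4, d=(M2−M1)/(6·1)=-7/12, b=Δ1−h1·(2M1+M2)/6=17/6
t_q=1/2 → seg 0, τ=1/2; S=-3+-2/3·τ+0·τ²+7/24·τ³=-211/64

  seg 0: a=-3 b=-2/3 c=0 d=7/24
  seg 1: a=-2 b=17/6 c=7/4 d=-7/12
S(1/2) = -211/64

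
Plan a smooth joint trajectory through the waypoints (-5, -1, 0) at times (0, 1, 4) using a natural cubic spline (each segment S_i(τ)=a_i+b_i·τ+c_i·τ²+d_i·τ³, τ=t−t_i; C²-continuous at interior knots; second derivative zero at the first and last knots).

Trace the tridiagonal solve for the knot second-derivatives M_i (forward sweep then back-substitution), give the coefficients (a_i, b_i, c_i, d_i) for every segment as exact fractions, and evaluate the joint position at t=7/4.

Δ: Δ0=4, Δ1=1/3
row 1: diag=8, rhs=-22; c'=3/8, d'=-11/4
back: M1=-11/4
M: M0=0, M1=-11/4, M2=0
seg 0: a=-5, c=M0/2=0, d=(M1−M0)/(6·1)=-11/24, b=Δ0−h0·(2M0+M1)/6=107/24
seg 1: a=-1, c=M1/2=-11/8, d=(M2−M1)/(6·3)=11/72, b=Δ1−h1·(2M1+M2)/6=37/12
t_q=7/4 → seg 1, τ=3/4; S=-1+37/12·τ+-11/8·τ²+11/72·τ³=309/512

  seg 0: a=-5 b=107/24 c=0 d=-11/24
  seg 1: a=-1 b=37/12 c=-11/8 d=11/72
S(7/4) = 309/512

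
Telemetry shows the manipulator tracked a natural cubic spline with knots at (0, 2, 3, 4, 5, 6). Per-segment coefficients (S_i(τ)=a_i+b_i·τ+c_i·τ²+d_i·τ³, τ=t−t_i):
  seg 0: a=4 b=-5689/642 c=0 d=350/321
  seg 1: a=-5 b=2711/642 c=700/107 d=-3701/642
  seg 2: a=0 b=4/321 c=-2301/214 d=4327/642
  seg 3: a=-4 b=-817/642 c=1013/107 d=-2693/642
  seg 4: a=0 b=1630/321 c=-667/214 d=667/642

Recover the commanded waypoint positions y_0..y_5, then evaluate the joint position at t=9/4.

y_0 = S_0(0) = a_0 = 4
y_1 = S_1(0) = a_1 = -5
y_2 = S_2(0) = a_2 = 0
y_3 = S_3(0) = a_3 = -4
y_4 = S_4(0) = a_4 = 0
y_5 = S_4(1) = 3
t_q=9/4 is in segment 1 (τ=1/4); S_1(τ)=-49655/13696

y_0=4 y_1=-5 y_2=0 y_3=-4 y_4=0 y_5=3
S(9/4) = -49655/13696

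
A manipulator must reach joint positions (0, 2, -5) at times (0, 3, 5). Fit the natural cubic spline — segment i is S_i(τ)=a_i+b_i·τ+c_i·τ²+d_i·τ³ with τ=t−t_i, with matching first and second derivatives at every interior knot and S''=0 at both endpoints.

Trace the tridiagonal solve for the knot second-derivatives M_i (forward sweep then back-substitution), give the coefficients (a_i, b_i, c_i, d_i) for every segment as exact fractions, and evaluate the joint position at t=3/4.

  seg 0: a=0 b=23/12 c=0 d=-5/36
  seg 1: a=2 b=-11/6 c=-5/4 d=5/24
S(3/4) = 353/256

Δ: Δ0=2/3, Δ1=-7/2
row 1: diag=10, rhs=-25; c'=1/5, d'=-5/2
back: M1=-5/2
M: M0=0, M1=-5/2, M2=0
seg 0: a=0, c=M0/2=0, d=(M1−M0)/(6·3)=-5/36, b=Δ0−h0·(2M0+M1)/6=23/12
seg 1: a=2, c=M1/2=-5/4, d=(M2−M1)/(6·2)=5/24, b=Δ1−h1·(2M1+M2)/6=-11/6
t_q=3/4 → seg 0, τ=3/4; S=0+23/12·τ+0·τ²+-5/36·τ³=353/256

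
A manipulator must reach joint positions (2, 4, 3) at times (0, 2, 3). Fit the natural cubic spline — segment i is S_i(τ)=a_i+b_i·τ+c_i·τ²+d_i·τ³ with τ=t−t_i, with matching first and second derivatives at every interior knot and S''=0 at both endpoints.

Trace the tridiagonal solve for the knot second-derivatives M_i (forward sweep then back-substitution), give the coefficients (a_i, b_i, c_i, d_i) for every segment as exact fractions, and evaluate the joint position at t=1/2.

Δ: Δ0=1, Δ1=-1
row 1: diag=6, rhs=-12; c'=1/6, d'=-2
back: M1=-2
M: M0=0, M1=-2, M2=0
seg 0: a=2, c=M0/2=0, d=(M1−M0)/(6·2)=-1/6, b=Δ0−h0·(2M0+M1)/6=5/3
seg 1: a=4, c=M1/2=-1, d=(M2−M1)/(6·1)=1/3, b=Δ1−h1·(2M1+M2)/6=-1/3
t_q=1/2 → seg 0, τ=1/2; S=2+5/3·τ+0·τ²+-1/6·τ³=45/16

  seg 0: a=2 b=5/3 c=0 d=-1/6
  seg 1: a=4 b=-1/3 c=-1 d=1/3
S(1/2) = 45/16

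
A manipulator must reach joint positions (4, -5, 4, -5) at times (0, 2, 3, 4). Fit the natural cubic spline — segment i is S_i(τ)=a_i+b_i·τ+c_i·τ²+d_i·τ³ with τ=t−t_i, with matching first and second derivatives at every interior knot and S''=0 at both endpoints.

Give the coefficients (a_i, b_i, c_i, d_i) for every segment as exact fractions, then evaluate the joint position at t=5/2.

  seg 0: a=4 b=-495/46 c=0 d=36/23
  seg 1: a=-5 b=369/46 c=216/23 d=-387/46
  seg 2: a=4 b=36/23 c=-729/46 d=243/46
S(5/2) = 113/368

Δ: Δ0=-9/2, Δ1=9, Δ2=-9
row 1: diag=6, rhs=81; c'=1/6, d'=27/2
row 2: denom=4−1·1/6=23/6; d'=(-108−1·27/2)/(23/6)=-729/23
back: M2=-729/23
back: M1=27/2−1/6·-729/23=432/23
M: M0=0, M1=432/23, M2=-729/23, M3=0
seg 0: a=4, c=M0/2=0, d=(M1−M0)/(6·2)=36/23, b=Δ0−h0·(2M0+M1)/6=-495/46
seg 1: a=-5, c=M1/2=216/23, d=(M2−M1)/(6·1)=-387/46, b=Δ1−h1·(2M1+M2)/6=369/46
seg 2: a=4, c=M2/2=-729/46, d=(M3−M2)/(6·1)=243/46, b=Δ2−h2·(2M2+M3)/6=36/23
t_q=5/2 → seg 1, τ=1/2; S=-5+369/46·τ+216/23·τ²+-387/46·τ³=113/368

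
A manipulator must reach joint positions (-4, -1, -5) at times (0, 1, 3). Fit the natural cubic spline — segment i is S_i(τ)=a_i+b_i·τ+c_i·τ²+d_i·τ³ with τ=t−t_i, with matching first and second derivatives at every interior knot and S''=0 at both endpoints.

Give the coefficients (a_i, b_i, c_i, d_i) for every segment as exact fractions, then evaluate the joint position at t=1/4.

Δ: Δ0=3, Δ1=-2
row 1: diag=6, rhs=-30; c'=1/3, d'=-5
back: M1=-5
M: M0=0, M1=-5, M2=0
seg 0: a=-4, c=M0/2=0, d=(M1−M0)/(6·1)=-5/6, b=Δ0−h0·(2M0+M1)/6=23/6
seg 1: a=-1, c=M1/2=-5/2, d=(M2−M1)/(6·2)=5/12, b=Δ1−h1·(2M1+M2)/6=4/3
t_q=1/4 → seg 0, τ=1/4; S=-4+23/6·τ+0·τ²+-5/6·τ³=-391/128

  seg 0: a=-4 b=23/6 c=0 d=-5/6
  seg 1: a=-1 b=4/3 c=-5/2 d=5/12
S(1/4) = -391/128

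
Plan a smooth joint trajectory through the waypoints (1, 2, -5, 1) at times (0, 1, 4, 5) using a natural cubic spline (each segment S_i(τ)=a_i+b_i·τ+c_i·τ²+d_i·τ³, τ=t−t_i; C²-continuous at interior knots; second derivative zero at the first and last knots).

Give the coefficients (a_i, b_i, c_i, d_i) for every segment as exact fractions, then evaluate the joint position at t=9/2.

  seg 0: a=1 b=64/33 c=0 d=-31/33
  seg 1: a=2 b=-29/33 c=-31/11 d=7/9
  seg 2: a=-5 b=106/33 c=46/11 d=-46/33
S(9/2) = -111/44

Δ: Δ0=1, Δ1=-7/3, Δ2=6
row 1: diag=8, rhs=-20; c'=3/8, d'=-5/2
row 2: denom=8−3·3/8=55/8; d'=(50−3·-5/2)/(55/8)=92/11
back: M2=92/11
back: M1=-5/2−3/8·92/11=-62/11
M: M0=0, M1=-62/11, M2=92/11, M3=0
seg 0: a=1, c=M0/2=0, d=(M1−M0)/(6·1)=-31/33, b=Δ0−h0·(2M0+M1)/6=64/33
seg 1: a=2, c=M1/2=-31/11, d=(M2−M1)/(6·3)=7/9, b=Δ1−h1·(2M1+M2)/6=-29/33
seg 2: a=-5, c=M2/2=46/11, d=(M3−M2)/(6·1)=-46/33, b=Δ2−h2·(2M2+M3)/6=106/33
t_q=9/2 → seg 2, τ=1/2; S=-5+106/33·τ+46/11·τ²+-46/33·τ³=-111/44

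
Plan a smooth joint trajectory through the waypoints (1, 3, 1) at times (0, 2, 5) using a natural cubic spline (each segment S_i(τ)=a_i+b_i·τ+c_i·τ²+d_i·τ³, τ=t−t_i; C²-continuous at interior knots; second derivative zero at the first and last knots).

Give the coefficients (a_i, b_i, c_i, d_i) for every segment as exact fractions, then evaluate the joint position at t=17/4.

  seg 0: a=1 b=4/3 c=0 d=-1/12
  seg 1: a=3 b=1/3 c=-1/2 d=1/18
S(17/4) = 237/128

Δ: Δ0=1, Δ1=-2/3
row 1: diag=10, rhs=-10; c'=3/10, d'=-1
back: M1=-1
M: M0=0, M1=-1, M2=0
seg 0: a=1, c=M0/2=0, d=(M1−M0)/(6·2)=-1/12, b=Δ0−h0·(2M0+M1)/6=4/3
seg 1: a=3, c=M1/2=-1/2, d=(M2−M1)/(6·3)=1/18, b=Δ1−h1·(2M1+M2)/6=1/3
t_q=17/4 → seg 1, τ=9/4; S=3+1/3·τ+-1/2·τ²+1/18·τ³=237/128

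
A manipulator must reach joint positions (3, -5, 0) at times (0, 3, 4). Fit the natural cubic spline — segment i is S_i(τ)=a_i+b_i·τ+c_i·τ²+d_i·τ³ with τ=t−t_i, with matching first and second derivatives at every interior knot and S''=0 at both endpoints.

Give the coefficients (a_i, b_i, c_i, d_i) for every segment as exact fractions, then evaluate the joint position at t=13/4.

  seg 0: a=3 b=-133/24 c=0 d=23/72
  seg 1: a=-5 b=37/12 c=23/8 d=-23/24
S(13/4) = -2081/512

Δ: Δ0=-8/3, Δ1=5
row 1: diag=8, rhs=46; c'=1/8, d'=23/4
back: M1=23/4
M: M0=0, M1=23/4, M2=0
seg 0: a=3, c=M0/2=0, d=(M1−M0)/(6·3)=23/72, b=Δ0−h0·(2M0+M1)/6=-133/24
seg 1: a=-5, c=M1/2=23/8, d=(M2−M1)/(6·1)=-23/24, b=Δ1−h1·(2M1+M2)/6=37/12
t_q=13/4 → seg 1, τ=1/4; S=-5+37/12·τ+23/8·τ²+-23/24·τ³=-2081/512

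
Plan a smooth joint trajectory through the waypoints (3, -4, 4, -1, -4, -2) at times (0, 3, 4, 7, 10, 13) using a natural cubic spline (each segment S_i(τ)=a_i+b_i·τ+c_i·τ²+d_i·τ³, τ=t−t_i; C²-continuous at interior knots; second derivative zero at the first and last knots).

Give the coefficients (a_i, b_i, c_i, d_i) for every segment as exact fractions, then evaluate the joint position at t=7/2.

  seg 0: a=3 b=-5767/849 c=0 d=1262/2547
  seg 1: a=-4 b=5591/849 c=1262/283 d=-2585/849
  seg 2: a=4 b=5408/849 c=-1323/283 d=5084/7641
  seg 3: a=-1 b=-3154/849 c=1115/849 d=-1040/7641
  seg 4: a=-4 b=416/849 c=25/283 d=-25/2547
S(7/2) = 61/2264

Δ: Δ0=-7/3, Δ1=8, Δ2=-5/3, Δ3=-1, Δ4=2/3
row 1: diag=8, rhs=62; c'=1/8, d'=31/4
row 2: denom=8−1·1/8=63/8; d'=(-58−1·31/4)/(63/8)=-526/63
row 3: denom=12−3·8/21=76/7; d'=(4−3·-526/63)/(76/7)=305/114
row 4: denom=12−3·21/76=849/76; d'=(10−3·305/114)/(849/76)=50/283
back: M4=50/283
back: M3=305/114−21/76·50/283=2230/849
back: M2=-526/63−8/21·2230/849=-2646/283
back: M1=31/4−1/8·-2646/283=2524/283
M: M0=0, M1=2524/283, M2=-2646/283, M3=2230/849, M4=50/283, M5=0
seg 0: a=3, c=M0/2=0, d=(M1−M0)/(6·3)=1262/2547, b=Δ0−h0·(2M0+M1)/6=-5767/849
seg 1: a=-4, c=M1/2=1262/283, d=(M2−M1)/(6·1)=-2585/849, b=Δ1−h1·(2M1+M2)/6=5591/849
seg 2: a=4, c=M2/2=-1323/283, d=(M3−M2)/(6·3)=5084/7641, b=Δ2−h2·(2M2+M3)/6=5408/849
seg 3: a=-1, c=M3/2=1115/849, d=(M4−M3)/(6·3)=-1040/7641, b=Δ3−h3·(2M3+M4)/6=-3154/849
seg 4: a=-4, c=M4/2=25/283, d=(M5−M4)/(6·3)=-25/2547, b=Δ4−h4·(2M4+M5)/6=416/849
t_q=7/2 → seg 1, τ=1/2; S=-4+5591/849·τ+1262/283·τ²+-2585/849·τ³=61/2264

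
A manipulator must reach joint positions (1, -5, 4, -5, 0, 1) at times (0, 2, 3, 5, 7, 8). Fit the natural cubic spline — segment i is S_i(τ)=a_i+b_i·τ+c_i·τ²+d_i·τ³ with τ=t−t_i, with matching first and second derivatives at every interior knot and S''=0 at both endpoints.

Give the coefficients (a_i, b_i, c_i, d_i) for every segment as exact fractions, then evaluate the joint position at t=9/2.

  seg 0: a=1 b=-2829/349 c=0 d=891/698
  seg 1: a=-5 b=2517/349 c=2673/349 d=-2049/349
  seg 2: a=4 b=1716/349 c=-3474/349 d=7323/2792
  seg 3: a=-5 b=-2391/698 c=8073/1396 d=-3937/2792
  seg 4: a=0 b=972/349 c=-1869/698 d=623/698
S(9/2) = -48455/22336

Δ: Δ0=-3, Δ1=9, Δ2=-9/2, Δ3=5/2, Δ4=1
row 1: diag=6, rhs=72; c'=1/6, d'=12
row 2: denom=6−1·1/6=35/6; d'=(-81−1·12)/(35/6)=-558/35
row 3: denom=8−2·12/35=256/35; d'=(42−2·-558/35)/(256/35)=1293/128
row 4: denom=6−2·35/128=349/64; d'=(-9−2·1293/128)/(349/64)=-1869/349
back: M4=-1869/349
back: M3=1293/128−35/128·-1869/349=8073/698
back: M2=-558/35−12/35·8073/698=-6948/349
back: M1=12−1/6·-6948/349=5346/349
M: M0=0, M1=5346/349, M2=-6948/349, M3=8073/698, M4=-1869/349, M5=0
seg 0: a=1, c=M0/2=0, d=(M1−M0)/(6·2)=891/698, b=Δ0−h0·(2M0+M1)/6=-2829/349
seg 1: a=-5, c=M1/2=2673/349, d=(M2−M1)/(6·1)=-2049/349, b=Δ1−h1·(2M1+M2)/6=2517/349
seg 2: a=4, c=M2/2=-3474/349, d=(M3−M2)/(6·2)=7323/2792, b=Δ2−h2·(2M2+M3)/6=1716/349
seg 3: a=-5, c=M3/2=8073/1396, d=(M4−M3)/(6·2)=-3937/2792, b=Δ3−h3·(2M3+M4)/6=-2391/698
seg 4: a=0, c=M4/2=-1869/698, d=(M5−M4)/(6·1)=623/698, b=Δ4−h4·(2M4+M5)/6=972/349
t_q=9/2 → seg 2, τ=3/2; S=4+1716/349·τ+-3474/349·τ²+7323/2792·τ³=-48455/22336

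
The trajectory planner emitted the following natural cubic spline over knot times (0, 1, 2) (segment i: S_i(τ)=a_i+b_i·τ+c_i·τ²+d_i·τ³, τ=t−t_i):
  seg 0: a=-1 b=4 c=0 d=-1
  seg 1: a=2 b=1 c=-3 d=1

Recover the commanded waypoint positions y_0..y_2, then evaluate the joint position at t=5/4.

y_0 = S_0(0) = a_0 = -1
y_1 = S_1(0) = a_1 = 2
y_2 = S_1(1) = 1
t_q=5/4 is in segment 1 (τ=1/4); S_1(τ)=133/64

y_0=-1 y_1=2 y_2=1
S(5/4) = 133/64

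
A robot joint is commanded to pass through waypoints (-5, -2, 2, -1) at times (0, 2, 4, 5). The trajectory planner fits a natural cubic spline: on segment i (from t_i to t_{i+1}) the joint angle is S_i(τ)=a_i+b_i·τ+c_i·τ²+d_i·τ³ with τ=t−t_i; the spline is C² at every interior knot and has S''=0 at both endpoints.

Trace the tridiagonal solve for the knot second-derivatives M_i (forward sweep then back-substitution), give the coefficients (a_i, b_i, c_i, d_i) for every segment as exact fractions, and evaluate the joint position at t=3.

  seg 0: a=-5 b=10/11 c=0 d=13/88
  seg 1: a=-2 b=59/22 c=39/44 d=-27/44
  seg 2: a=2 b=-25/22 c=-123/44 d=41/44
S(3) = 21/22

Δ: Δ0=3/2, Δ1=2, Δ2=-3
row 1: diag=8, rhs=3; c'=1/4, d'=3/8
row 2: denom=6−2·1/4=11/2; d'=(-30−2·3/8)/(11/2)=-123/22
back: M2=-123/22
back: M1=3/8−1/4·-123/22=39/22
M: M0=0, M1=39/22, M2=-123/22, M3=0
seg 0: a=-5, c=M0/2=0, d=(M1−M0)/(6·2)=13/88, b=Δ0−h0·(2M0+M1)/6=10/11
seg 1: a=-2, c=M1/2=39/44, d=(M2−M1)/(6·2)=-27/44, b=Δ1−h1·(2M1+M2)/6=59/22
seg 2: a=2, c=M2/2=-123/44, d=(M3−M2)/(6·1)=41/44, b=Δ2−h2·(2M2+M3)/6=-25/22
t_q=3 → seg 1, τ=1; S=-2+59/22·τ+39/44·τ²+-27/44·τ³=21/22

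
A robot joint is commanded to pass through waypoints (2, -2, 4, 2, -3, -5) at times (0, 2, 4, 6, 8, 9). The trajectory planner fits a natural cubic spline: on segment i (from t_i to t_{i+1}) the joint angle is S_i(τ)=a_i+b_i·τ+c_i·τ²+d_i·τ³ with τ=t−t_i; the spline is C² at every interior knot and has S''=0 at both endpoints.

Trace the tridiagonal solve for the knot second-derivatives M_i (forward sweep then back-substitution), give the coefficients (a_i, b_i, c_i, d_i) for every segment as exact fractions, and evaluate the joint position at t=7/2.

Δ: Δ0=-2, Δ1=3, Δ2=-1, Δ3=-5/2, Δ4=-2
row 1: diag=8, rhs=30; c'=1/4, d'=15/4
row 2: denom=8−2·1/4=15/2; d'=(-24−2·15/4)/(15/2)=-21/5
row 3: denom=8−2·4/15=112/15; d'=(-9−2·-21/5)/(112/15)=-9/112
row 4: denom=6−2·15/56=153/28; d'=(3−2·-9/112)/(153/28)=59/102
back: M4=59/102
back: M3=-9/112−15/56·59/102=-4/17
back: M2=-21/5−4/15·-4/17=-211/51
back: M1=15/4−1/4·-211/51=244/51
M: M0=0, M1=244/51, M2=-211/51, M3=-4/17, M4=59/102, M5=0
seg 0: a=2, c=M0/2=0, d=(M1−M0)/(6·2)=61/153, b=Δ0−h0·(2M0+M1)/6=-550/153
seg 1: a=-2, c=M1/2=122/51, d=(M2−M1)/(6·2)=-455/612, b=Δ1−h1·(2M1+M2)/6=182/153
seg 2: a=4, c=M2/2=-211/102, d=(M3−M2)/(6·2)=199/612, b=Δ2−h2·(2M2+M3)/6=281/153
seg 3: a=2, c=M3/2=-2/17, d=(M4−M3)/(6·2)=83/1224, b=Δ3−h3·(2M3+M4)/6=-388/153
seg 4: a=-3, c=M4/2=59/204, d=(M5−M4)/(6·1)=-59/612, b=Δ4−h4·(2M4+M5)/6=-671/306
t_q=7/2 → seg 1, τ=3/2; S=-2+182/153·τ+122/51·τ²+-455/612·τ³=4337/1632

  seg 0: a=2 b=-550/153 c=0 d=61/153
  seg 1: a=-2 b=182/153 c=122/51 d=-455/612
  seg 2: a=4 b=281/153 c=-211/102 d=199/612
  seg 3: a=2 b=-388/153 c=-2/17 d=83/1224
  seg 4: a=-3 b=-671/306 c=59/204 d=-59/612
S(7/2) = 4337/1632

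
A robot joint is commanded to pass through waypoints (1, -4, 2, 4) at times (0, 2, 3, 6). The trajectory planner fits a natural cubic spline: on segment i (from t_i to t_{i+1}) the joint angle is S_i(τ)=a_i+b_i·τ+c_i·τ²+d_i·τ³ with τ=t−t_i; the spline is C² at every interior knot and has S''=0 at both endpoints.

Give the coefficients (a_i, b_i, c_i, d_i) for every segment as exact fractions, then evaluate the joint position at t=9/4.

  seg 0: a=1 b=-1585/282 c=0 d=110/141
  seg 1: a=-4 b=1055/282 c=220/47 d=-683/282
  seg 2: a=2 b=823/141 c=-243/94 d=27/94
S(9/4) = -16905/6016

Δ: Δ0=-5/2, Δ1=6, Δ2=2/3
row 1: diag=6, rhs=51; c'=1/6, d'=17/2
row 2: denom=8−1·1/6=47/6; d'=(-32−1·17/2)/(47/6)=-243/47
back: M2=-243/47
back: M1=17/2−1/6·-243/47=440/47
M: M0=0, M1=440/47, M2=-243/47, M3=0
seg 0: a=1, c=M0/2=0, d=(M1−M0)/(6·2)=110/141, b=Δ0−h0·(2M0+M1)/6=-1585/282
seg 1: a=-4, c=M1/2=220/47, d=(M2−M1)/(6·1)=-683/282, b=Δ1−h1·(2M1+M2)/6=1055/282
seg 2: a=2, c=M2/2=-243/94, d=(M3−M2)/(6·3)=27/94, b=Δ2−h2·(2M2+M3)/6=823/141
t_q=9/4 → seg 1, τ=1/4; S=-4+1055/282·τ+220/47·τ²+-683/282·τ³=-16905/6016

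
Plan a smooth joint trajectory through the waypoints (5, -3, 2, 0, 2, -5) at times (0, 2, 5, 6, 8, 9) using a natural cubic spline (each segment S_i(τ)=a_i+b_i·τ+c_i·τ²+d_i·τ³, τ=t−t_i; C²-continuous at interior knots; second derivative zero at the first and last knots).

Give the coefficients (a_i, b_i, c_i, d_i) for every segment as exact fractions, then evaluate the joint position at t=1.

  seg 0: a=5 b=-9442/1659 c=0 d=1403/3318
  seg 1: a=-3 b=-1024/1659 c=1403/553 d=-982/1659
  seg 2: a=2 b=-2284/1659 c=-1543/553 d=3595/1659
  seg 3: a=0 b=-757/1659 c=2052/553 d=-2474/1659
  seg 4: a=2 b=-5821/1659 c=-2896/553 d=2896/1659
S(1) = -297/1106

Δ: Δ0=-4, Δ1=5/3, Δ2=-2, Δ3=1, Δ4=-7
row 1: diag=10, rhs=34; c'=3/10, d'=17/5
row 2: denom=8−3·3/10=71/10; d'=(-22−3·17/5)/(71/10)=-322/71
row 3: denom=6−1·10/71=416/71; d'=(18−1·-322/71)/(416/71)=50/13
row 4: denom=6−2·71/208=553/104; d'=(-48−2·50/13)/(553/104)=-5792/553
back: M4=-5792/553
back: M3=50/13−71/208·-5792/553=4104/553
back: M2=-322/71−10/71·4104/553=-3086/553
back: M1=17/5−3/10·-3086/553=2806/553
M: M0=0, M1=2806/553, M2=-3086/553, M3=4104/553, M4=-5792/553, M5=0
seg 0: a=5, c=M0/2=0, d=(M1−M0)/(6·2)=1403/3318, b=Δ0−h0·(2M0+M1)/6=-9442/1659
seg 1: a=-3, c=M1/2=1403/553, d=(M2−M1)/(6·3)=-982/1659, b=Δ1−h1·(2M1+M2)/6=-1024/1659
seg 2: a=2, c=M2/2=-1543/553, d=(M3−M2)/(6·1)=3595/1659, b=Δ2−h2·(2M2+M3)/6=-2284/1659
seg 3: a=0, c=M3/2=2052/553, d=(M4−M3)/(6·2)=-2474/1659, b=Δ3−h3·(2M3+M4)/6=-757/1659
seg 4: a=2, c=M4/2=-2896/553, d=(M5−M4)/(6·1)=2896/1659, b=Δ4−h4·(2M4+M5)/6=-5821/1659
t_q=1 → seg 0, τ=1; S=5+-9442/1659·τ+0·τ²+1403/3318·τ³=-297/1106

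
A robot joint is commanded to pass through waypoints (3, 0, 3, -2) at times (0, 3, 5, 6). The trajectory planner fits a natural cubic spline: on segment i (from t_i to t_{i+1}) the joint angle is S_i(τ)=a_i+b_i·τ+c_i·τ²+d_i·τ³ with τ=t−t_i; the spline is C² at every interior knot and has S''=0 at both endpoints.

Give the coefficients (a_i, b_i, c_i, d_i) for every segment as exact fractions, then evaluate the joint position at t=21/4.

Δ: Δ0=-1, Δ1=3/2, Δ2=-5
row 1: diag=10, rhs=15; c'=1/5, d'=3/2
row 2: denom=6−2·1/5=28/5; d'=(-39−2·3/2)/(28/5)=-15/2
back: M2=-15/2
back: M1=3/2−1/5·-15/2=3
M: M0=0, M1=3, M2=-15/2, M3=0
seg 0: a=3, c=M0/2=0, d=(M1−M0)/(6·3)=1/6, b=Δ0−h0·(2M0+M1)/6=-5/2
seg 1: a=0, c=M1/2=3/2, d=(M2−M1)/(6·2)=-7/8, b=Δ1−h1·(2M1+M2)/6=2
seg 2: a=3, c=M2/2=-15/4, d=(M3−M2)/(6·1)=5/4, b=Δ2−h2·(2M2+M3)/6=-5/2
t_q=21/4 → seg 2, τ=1/4; S=3+-5/2·τ+-15/4·τ²+5/4·τ³=553/256

  seg 0: a=3 b=-5/2 c=0 d=1/6
  seg 1: a=0 b=2 c=3/2 d=-7/8
  seg 2: a=3 b=-5/2 c=-15/4 d=5/4
S(21/4) = 553/256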